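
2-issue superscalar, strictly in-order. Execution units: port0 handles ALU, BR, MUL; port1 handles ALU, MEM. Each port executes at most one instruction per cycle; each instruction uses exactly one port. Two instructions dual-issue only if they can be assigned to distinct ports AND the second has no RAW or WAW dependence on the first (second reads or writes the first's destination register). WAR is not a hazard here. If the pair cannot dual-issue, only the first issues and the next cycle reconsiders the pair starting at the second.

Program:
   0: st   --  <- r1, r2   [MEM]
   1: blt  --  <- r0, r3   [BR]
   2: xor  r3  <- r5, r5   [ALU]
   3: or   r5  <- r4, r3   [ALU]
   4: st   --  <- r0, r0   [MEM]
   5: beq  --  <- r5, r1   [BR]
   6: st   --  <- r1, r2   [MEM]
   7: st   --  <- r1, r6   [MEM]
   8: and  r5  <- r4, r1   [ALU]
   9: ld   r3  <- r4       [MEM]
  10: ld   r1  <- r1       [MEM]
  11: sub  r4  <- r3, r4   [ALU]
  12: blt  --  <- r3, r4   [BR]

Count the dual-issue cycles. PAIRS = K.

PAIRS = 5

[0] i0&i1  st.MEM/blt.BR  -- pair
[1] i2  xor.ALU  -- RAW r3
[2] i3&i4  or.ALU/st.MEM  -- pair
[3] i5&i6  beq.BR/st.MEM  -- pair
[4] i7&i8  st.MEM/and.ALU  -- pair
[5] i9  ld.MEM  -- no-port MEM/MEM
[6] i10&i11  ld.MEM/sub.ALU  -- pair
[7] i12  blt.BR  -- tail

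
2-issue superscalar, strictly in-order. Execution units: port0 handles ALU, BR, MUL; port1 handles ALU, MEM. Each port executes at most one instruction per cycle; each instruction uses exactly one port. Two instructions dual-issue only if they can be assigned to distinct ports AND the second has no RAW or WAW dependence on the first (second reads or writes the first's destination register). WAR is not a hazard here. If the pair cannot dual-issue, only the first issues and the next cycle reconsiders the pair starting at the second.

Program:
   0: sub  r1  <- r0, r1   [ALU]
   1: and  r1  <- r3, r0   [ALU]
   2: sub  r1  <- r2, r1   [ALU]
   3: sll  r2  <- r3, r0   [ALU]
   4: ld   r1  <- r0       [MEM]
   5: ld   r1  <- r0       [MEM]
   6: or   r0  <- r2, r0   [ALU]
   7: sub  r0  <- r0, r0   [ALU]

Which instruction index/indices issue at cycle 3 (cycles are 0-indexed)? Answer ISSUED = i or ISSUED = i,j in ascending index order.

0. sub.ALU @i0  | WAW r1
1. and.ALU @i1  | RAW+WAW r1
2. sub.ALU/sll.ALU @i2+i3  | 2-wide
3. ld.MEM @i4  | no-port MEM/MEM
4. ld.MEM/or.ALU @i5+i6  | 2-wide
5. sub.ALU @i7  | tail

ISSUED = 4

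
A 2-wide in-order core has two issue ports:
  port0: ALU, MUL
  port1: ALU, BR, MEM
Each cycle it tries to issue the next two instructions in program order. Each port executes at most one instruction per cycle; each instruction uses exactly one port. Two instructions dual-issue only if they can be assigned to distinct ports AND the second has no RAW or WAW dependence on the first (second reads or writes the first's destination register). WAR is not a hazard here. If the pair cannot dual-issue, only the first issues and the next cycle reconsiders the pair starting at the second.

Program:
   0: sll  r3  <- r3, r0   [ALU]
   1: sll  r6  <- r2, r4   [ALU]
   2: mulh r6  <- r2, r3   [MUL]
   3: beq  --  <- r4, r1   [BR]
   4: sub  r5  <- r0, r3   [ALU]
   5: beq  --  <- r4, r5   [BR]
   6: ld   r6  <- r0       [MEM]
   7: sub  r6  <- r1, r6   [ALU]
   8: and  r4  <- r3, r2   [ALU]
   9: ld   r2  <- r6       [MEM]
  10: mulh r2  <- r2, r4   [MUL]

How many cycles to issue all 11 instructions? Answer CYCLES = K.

CYCLES = 8

0. sll.ALU+sll.ALU @i0+i1  | dual
1. mulh.MUL+beq.BR @i2+i3  | dual
2. sub.ALU @i4  | RAW r5
3. beq.BR @i5  | no-port BR/MEM
4. ld.MEM @i6  | RAW+WAW r6
5. sub.ALU+and.ALU @i7+i8  | dual
6. ld.MEM @i9  | RAW+WAW r2
7. mulh.MUL @i10  | tail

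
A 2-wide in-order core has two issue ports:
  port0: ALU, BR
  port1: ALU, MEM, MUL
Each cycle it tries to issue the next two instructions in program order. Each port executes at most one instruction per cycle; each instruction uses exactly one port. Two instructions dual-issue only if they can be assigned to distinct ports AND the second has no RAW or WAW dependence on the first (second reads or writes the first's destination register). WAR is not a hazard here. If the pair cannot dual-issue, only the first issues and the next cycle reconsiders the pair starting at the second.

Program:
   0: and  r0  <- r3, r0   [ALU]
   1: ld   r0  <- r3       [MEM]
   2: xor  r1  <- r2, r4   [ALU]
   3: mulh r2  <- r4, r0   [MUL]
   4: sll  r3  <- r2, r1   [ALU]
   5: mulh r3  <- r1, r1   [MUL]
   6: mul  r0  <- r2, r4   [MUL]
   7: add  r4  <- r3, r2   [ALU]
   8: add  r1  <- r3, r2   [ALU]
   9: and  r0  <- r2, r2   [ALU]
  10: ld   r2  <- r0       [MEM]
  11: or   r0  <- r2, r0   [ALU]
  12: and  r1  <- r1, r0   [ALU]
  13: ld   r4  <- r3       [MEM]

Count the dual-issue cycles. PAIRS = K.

PAIRS = 4

  cy0 -> i0 (and) WAW r0
  cy1 -> i1+i2 (ld+xor) pair
  cy2 -> i3 (mulh) RAW r2
  cy3 -> i4 (sll) WAW r3
  cy4 -> i5 (mulh) no-port MUL/MUL
  cy5 -> i6+i7 (mul+add) pair
  cy6 -> i8+i9 (add+and) pair
  cy7 -> i10 (ld) RAW r2
  cy8 -> i11 (or) RAW r0
  cy9 -> i12+i13 (and+ld) pair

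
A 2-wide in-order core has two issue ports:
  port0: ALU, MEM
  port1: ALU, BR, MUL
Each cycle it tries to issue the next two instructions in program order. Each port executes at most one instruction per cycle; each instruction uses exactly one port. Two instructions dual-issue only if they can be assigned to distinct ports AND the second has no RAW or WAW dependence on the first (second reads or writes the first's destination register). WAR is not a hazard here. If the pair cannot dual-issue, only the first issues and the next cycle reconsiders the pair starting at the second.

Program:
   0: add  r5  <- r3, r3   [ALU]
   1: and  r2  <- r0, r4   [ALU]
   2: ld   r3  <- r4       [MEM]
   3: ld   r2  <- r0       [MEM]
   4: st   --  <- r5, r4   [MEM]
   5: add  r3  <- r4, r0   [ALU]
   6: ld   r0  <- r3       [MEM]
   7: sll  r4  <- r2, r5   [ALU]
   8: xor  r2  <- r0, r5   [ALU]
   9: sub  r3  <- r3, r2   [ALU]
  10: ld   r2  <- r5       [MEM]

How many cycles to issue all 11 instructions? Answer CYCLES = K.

0. add and @i0&i1  | pair
1. ld @i2  | no-port MEM/MEM
2. ld @i3  | no-port MEM/MEM
3. st add @i4&i5  | pair
4. ld sll @i6&i7  | pair
5. xor @i8  | RAW r2
6. sub ld @i9&i10  | pair

CYCLES = 7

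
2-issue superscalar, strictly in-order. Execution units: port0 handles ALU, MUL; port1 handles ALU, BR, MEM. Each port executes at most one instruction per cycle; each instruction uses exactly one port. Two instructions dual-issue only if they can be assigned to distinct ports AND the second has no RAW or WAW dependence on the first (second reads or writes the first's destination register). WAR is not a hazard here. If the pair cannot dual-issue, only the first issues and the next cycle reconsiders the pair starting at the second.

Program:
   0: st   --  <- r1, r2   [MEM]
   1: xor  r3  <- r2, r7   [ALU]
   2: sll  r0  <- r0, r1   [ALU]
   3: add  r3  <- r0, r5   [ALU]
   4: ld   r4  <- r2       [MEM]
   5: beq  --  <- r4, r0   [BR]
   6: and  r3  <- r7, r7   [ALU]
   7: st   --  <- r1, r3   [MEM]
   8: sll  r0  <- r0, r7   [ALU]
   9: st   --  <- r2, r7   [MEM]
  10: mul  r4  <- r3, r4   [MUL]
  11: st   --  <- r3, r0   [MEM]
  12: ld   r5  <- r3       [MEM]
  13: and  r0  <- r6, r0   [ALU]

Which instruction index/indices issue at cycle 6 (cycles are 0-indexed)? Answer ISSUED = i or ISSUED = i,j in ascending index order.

ISSUED = 11

#0 head=0: st.MEM/xor.ALU i0,i1 2-wide
#1 head=2: sll.ALU i2 RAW r0
#2 head=3: add.ALU/ld.MEM i3,i4 2-wide
#3 head=5: beq.BR/and.ALU i5,i6 2-wide
#4 head=7: st.MEM/sll.ALU i7,i8 2-wide
#5 head=9: st.MEM/mul.MUL i9,i10 2-wide
#6 head=11: st.MEM i11 no-port MEM/MEM
#7 head=12: ld.MEM/and.ALU i12,i13 2-wide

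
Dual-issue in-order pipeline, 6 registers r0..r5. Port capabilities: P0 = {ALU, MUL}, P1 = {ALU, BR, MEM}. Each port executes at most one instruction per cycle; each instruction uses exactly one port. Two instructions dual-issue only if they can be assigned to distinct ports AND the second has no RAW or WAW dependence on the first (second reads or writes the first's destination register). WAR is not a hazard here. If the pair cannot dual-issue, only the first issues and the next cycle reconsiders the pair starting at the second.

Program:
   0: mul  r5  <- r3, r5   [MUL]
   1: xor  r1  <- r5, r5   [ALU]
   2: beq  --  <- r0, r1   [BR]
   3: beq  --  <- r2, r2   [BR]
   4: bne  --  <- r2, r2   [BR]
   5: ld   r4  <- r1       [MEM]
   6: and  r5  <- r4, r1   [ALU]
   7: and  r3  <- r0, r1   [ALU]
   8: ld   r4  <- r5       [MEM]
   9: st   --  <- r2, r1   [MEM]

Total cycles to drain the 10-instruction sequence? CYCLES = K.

CYCLES = 9

0. mul @i0  | RAW r5
1. xor @i1  | RAW r1
2. beq @i2  | no-port BR/BR
3. beq @i3  | no-port BR/BR
4. bne @i4  | no-port BR/MEM
5. ld @i5  | RAW r4
6. and;and @i6&i7  | dual
7. ld @i8  | no-port MEM/MEM
8. st @i9  | tail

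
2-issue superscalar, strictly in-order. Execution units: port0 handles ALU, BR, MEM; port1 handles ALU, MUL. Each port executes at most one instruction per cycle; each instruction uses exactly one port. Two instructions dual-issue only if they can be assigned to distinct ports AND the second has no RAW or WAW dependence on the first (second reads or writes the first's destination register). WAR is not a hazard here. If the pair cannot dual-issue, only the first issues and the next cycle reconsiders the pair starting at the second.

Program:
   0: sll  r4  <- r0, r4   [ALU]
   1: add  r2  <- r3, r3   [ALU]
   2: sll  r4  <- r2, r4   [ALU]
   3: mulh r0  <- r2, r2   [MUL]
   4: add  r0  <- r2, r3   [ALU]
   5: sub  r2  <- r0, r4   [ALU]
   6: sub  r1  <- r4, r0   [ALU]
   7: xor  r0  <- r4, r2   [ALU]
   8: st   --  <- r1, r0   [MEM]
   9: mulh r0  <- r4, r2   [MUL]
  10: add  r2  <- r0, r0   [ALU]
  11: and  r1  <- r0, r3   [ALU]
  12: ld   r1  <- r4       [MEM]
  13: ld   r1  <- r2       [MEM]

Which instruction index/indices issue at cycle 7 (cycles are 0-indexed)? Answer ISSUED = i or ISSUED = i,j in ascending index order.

#0 head=0: sll.ALU/add.ALU i0/i1 pair
#1 head=2: sll.ALU/mulh.MUL i2/i3 pair
#2 head=4: add.ALU i4 RAW r0
#3 head=5: sub.ALU/sub.ALU i5/i6 pair
#4 head=7: xor.ALU i7 RAW r0
#5 head=8: st.MEM/mulh.MUL i8/i9 pair
#6 head=10: add.ALU/and.ALU i10/i11 pair
#7 head=12: ld.MEM i12 no-port MEM/MEM
#8 head=13: ld.MEM i13 tail

ISSUED = 12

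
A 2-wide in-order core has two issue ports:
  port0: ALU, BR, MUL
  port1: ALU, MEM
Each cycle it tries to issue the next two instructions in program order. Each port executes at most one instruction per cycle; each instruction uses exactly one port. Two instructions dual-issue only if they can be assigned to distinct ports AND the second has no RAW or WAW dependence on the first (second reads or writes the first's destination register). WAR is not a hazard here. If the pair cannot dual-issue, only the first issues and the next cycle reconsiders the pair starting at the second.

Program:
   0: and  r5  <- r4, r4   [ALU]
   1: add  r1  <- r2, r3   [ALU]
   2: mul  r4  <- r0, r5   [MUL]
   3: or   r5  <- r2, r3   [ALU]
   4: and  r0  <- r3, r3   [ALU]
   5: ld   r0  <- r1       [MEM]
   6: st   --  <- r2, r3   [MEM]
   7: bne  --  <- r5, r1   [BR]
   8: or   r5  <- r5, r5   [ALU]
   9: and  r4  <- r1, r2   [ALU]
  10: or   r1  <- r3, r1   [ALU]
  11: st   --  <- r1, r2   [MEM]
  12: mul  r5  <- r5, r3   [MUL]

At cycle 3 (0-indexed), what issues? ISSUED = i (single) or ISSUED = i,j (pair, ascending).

ISSUED = 5

#0 head=0: and.ALU;add.ALU i0/i1 dual
#1 head=2: mul.MUL;or.ALU i2/i3 dual
#2 head=4: and.ALU i4 WAW r0
#3 head=5: ld.MEM i5 no-port MEM/MEM
#4 head=6: st.MEM;bne.BR i6/i7 dual
#5 head=8: or.ALU;and.ALU i8/i9 dual
#6 head=10: or.ALU i10 RAW r1
#7 head=11: st.MEM;mul.MUL i11/i12 dual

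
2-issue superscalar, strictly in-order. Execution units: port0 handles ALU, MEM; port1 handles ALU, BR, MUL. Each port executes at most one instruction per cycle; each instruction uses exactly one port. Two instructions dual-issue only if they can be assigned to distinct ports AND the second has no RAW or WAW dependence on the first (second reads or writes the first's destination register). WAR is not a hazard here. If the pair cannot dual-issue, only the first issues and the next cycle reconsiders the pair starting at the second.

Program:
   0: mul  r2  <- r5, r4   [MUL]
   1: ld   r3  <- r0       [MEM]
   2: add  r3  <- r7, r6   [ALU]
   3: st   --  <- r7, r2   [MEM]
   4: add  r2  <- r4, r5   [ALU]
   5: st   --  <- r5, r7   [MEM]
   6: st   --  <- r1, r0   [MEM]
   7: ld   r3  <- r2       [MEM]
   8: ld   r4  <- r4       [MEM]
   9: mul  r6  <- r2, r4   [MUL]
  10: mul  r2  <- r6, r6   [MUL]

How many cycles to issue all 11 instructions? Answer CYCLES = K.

#0 head=0: mul/ld i0,i1 2-wide
#1 head=2: add/st i2,i3 2-wide
#2 head=4: add/st i4,i5 2-wide
#3 head=6: st i6 no-port MEM/MEM
#4 head=7: ld i7 no-port MEM/MEM
#5 head=8: ld i8 RAW r4
#6 head=9: mul i9 no-port MUL/MUL
#7 head=10: mul i10 tail

CYCLES = 8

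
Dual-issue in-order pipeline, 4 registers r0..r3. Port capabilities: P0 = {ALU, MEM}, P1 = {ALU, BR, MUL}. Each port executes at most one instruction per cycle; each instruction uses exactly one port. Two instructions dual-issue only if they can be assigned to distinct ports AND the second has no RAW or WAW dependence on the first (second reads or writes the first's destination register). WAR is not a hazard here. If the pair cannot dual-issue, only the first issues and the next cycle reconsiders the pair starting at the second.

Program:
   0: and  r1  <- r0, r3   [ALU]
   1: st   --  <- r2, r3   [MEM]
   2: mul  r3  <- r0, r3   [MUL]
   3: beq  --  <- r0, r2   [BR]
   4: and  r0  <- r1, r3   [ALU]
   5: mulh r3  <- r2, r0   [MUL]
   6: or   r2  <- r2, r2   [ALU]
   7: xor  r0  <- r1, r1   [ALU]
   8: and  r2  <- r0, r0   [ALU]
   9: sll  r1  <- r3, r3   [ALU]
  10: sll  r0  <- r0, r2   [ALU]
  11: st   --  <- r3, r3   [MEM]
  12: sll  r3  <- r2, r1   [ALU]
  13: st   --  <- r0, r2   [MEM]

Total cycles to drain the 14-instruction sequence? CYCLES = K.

  cy0 -> i0,i1 (and/st) pair
  cy1 -> i2 (mul) no-port MUL/BR
  cy2 -> i3,i4 (beq/and) pair
  cy3 -> i5,i6 (mulh/or) pair
  cy4 -> i7 (xor) RAW r0
  cy5 -> i8,i9 (and/sll) pair
  cy6 -> i10,i11 (sll/st) pair
  cy7 -> i12,i13 (sll/st) pair

CYCLES = 8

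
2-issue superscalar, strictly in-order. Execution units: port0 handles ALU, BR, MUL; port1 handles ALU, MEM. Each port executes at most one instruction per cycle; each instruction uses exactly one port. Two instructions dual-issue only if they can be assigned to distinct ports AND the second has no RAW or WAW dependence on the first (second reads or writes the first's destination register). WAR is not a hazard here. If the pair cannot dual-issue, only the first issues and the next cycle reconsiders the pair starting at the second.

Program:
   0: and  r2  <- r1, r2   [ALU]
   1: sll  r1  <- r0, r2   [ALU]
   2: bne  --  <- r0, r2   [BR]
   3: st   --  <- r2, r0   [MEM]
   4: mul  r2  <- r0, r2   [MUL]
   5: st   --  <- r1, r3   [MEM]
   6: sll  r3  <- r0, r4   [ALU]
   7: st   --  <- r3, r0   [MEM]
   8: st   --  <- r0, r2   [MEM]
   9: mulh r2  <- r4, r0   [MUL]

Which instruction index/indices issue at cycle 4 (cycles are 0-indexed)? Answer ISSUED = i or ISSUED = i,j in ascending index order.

ISSUED = 7

[0] i0  and  -- RAW r2
[1] i1/i2  sll/bne  -- 2-wide
[2] i3/i4  st/mul  -- 2-wide
[3] i5/i6  st/sll  -- 2-wide
[4] i7  st  -- no-port MEM/MEM
[5] i8/i9  st/mulh  -- 2-wide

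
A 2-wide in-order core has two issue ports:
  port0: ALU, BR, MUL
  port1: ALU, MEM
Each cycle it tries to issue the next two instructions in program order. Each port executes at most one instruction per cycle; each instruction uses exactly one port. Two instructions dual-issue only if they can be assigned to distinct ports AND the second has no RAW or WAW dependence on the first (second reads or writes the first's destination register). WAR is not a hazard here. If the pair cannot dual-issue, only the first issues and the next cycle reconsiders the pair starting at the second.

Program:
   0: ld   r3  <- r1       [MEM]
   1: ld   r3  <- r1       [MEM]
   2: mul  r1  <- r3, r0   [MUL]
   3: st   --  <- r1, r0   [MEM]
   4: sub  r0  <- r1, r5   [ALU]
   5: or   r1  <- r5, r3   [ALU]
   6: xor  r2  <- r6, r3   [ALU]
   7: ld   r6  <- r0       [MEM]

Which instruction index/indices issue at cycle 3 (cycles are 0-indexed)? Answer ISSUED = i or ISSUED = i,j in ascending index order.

[0] i0  ld  -- no-port MEM/MEM
[1] i1  ld  -- RAW r3
[2] i2  mul  -- RAW r1
[3] i3+i4  st;sub  -- dual
[4] i5+i6  or;xor  -- dual
[5] i7  ld  -- tail

ISSUED = 3,4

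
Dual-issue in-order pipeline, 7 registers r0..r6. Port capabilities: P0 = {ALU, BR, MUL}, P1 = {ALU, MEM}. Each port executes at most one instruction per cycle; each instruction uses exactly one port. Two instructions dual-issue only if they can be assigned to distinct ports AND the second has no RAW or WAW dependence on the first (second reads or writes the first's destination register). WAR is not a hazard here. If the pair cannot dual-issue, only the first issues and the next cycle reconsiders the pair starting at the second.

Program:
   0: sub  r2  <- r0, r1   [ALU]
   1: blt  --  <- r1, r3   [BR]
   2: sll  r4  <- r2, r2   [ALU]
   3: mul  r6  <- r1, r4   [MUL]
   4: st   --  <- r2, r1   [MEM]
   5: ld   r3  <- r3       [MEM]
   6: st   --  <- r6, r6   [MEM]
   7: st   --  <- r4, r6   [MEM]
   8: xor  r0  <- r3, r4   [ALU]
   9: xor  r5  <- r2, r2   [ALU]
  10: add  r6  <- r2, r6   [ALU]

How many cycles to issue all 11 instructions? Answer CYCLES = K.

CYCLES = 7

[0] i0+i1  sub.ALU/blt.BR  -- dual
[1] i2  sll.ALU  -- RAW r4
[2] i3+i4  mul.MUL/st.MEM  -- dual
[3] i5  ld.MEM  -- no-port MEM/MEM
[4] i6  st.MEM  -- no-port MEM/MEM
[5] i7+i8  st.MEM/xor.ALU  -- dual
[6] i9+i10  xor.ALU/add.ALU  -- dual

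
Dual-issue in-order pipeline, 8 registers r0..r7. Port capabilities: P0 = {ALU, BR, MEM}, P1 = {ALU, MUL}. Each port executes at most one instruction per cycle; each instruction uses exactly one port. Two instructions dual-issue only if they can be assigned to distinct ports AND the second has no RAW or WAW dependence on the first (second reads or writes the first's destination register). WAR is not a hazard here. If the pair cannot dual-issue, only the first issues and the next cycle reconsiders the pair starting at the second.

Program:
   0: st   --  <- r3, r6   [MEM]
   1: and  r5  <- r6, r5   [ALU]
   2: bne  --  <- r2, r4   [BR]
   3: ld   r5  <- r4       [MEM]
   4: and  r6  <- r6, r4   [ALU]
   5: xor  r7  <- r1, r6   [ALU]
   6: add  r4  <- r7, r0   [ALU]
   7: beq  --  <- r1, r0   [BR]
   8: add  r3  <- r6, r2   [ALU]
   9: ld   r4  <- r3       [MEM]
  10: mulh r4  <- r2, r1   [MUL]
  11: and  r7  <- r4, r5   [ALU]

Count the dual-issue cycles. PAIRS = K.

t=0 i0&i1:st.MEM;and.ALU ; pair
t=1 i2:bne.BR ; no-port BR/MEM
t=2 i3&i4:ld.MEM;and.ALU ; pair
t=3 i5:xor.ALU ; RAW r7
t=4 i6&i7:add.ALU;beq.BR ; pair
t=5 i8:add.ALU ; RAW r3
t=6 i9:ld.MEM ; WAW r4
t=7 i10:mulh.MUL ; RAW r4
t=8 i11:and.ALU ; tail

PAIRS = 3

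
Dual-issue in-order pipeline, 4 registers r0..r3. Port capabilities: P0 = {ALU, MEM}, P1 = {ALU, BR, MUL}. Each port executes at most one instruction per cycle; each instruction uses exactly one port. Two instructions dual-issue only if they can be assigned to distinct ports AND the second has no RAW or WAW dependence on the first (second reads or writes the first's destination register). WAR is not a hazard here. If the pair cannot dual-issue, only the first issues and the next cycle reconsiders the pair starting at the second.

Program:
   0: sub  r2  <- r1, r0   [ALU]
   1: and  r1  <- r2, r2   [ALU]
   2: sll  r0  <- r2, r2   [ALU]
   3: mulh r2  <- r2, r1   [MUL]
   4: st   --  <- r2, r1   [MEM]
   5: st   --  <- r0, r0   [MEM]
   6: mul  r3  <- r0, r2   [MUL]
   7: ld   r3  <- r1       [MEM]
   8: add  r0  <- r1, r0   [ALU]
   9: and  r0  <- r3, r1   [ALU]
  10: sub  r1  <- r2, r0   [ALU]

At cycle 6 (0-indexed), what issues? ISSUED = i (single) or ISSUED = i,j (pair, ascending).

t=0 i0:sub ; RAW r2
t=1 i1,i2:and+sll ; pair
t=2 i3:mulh ; RAW r2
t=3 i4:st ; no-port MEM/MEM
t=4 i5,i6:st+mul ; pair
t=5 i7,i8:ld+add ; pair
t=6 i9:and ; RAW r0
t=7 i10:sub ; tail

ISSUED = 9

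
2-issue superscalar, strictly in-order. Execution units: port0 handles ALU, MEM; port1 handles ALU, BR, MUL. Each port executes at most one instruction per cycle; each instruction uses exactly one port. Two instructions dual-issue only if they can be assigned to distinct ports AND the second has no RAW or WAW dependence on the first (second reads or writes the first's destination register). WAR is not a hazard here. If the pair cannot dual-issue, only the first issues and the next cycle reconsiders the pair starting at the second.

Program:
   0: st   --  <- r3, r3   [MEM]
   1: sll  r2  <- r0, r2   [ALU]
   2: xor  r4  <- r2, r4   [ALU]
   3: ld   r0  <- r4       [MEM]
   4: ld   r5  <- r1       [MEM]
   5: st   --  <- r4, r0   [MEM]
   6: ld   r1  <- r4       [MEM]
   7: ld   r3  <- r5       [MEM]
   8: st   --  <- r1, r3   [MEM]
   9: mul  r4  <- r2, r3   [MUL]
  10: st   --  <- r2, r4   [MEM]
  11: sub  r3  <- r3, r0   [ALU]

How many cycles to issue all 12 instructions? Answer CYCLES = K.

CYCLES = 9

c0: i0+i1 st/sll  dual
c1: i2 xor  RAW r4
c2: i3 ld  no-port MEM/MEM
c3: i4 ld  no-port MEM/MEM
c4: i5 st  no-port MEM/MEM
c5: i6 ld  no-port MEM/MEM
c6: i7 ld  no-port MEM/MEM
c7: i8+i9 st/mul  dual
c8: i10+i11 st/sub  dual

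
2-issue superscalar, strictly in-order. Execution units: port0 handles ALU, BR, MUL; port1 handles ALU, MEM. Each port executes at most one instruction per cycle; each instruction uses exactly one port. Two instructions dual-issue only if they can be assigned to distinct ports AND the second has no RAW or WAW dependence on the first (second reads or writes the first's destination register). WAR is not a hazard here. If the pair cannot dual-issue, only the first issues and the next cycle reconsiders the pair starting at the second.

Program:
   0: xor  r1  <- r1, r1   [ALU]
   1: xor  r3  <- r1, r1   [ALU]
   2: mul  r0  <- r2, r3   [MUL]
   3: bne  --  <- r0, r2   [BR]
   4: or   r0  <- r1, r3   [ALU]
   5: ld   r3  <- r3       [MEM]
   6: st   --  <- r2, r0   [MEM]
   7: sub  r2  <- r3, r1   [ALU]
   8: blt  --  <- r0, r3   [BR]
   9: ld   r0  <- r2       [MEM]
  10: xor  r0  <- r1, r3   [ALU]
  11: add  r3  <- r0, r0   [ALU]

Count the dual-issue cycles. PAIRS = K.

t=0 i0:xor ; RAW r1
t=1 i1:xor ; RAW r3
t=2 i2:mul ; no-port MUL/BR
t=3 i3&i4:bne+or ; dual
t=4 i5:ld ; no-port MEM/MEM
t=5 i6&i7:st+sub ; dual
t=6 i8&i9:blt+ld ; dual
t=7 i10:xor ; RAW r0
t=8 i11:add ; tail

PAIRS = 3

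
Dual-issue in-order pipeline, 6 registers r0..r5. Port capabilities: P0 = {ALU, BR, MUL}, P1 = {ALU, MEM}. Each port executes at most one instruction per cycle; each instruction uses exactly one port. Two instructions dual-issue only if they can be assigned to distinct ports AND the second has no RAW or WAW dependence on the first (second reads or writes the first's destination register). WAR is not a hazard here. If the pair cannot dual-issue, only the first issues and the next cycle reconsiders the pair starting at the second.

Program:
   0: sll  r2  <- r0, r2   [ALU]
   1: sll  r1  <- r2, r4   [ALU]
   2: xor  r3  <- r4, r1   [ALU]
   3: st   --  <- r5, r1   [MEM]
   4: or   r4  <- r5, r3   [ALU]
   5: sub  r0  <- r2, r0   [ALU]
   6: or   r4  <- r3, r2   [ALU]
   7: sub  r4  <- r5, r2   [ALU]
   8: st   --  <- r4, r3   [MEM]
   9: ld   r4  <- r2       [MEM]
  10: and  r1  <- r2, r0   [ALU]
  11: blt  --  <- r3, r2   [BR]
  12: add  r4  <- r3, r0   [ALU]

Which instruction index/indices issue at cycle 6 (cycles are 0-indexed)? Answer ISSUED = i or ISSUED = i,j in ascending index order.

0. sll @i0  | RAW r2
1. sll @i1  | RAW r1
2. xor st @i2&i3  | pair
3. or sub @i4&i5  | pair
4. or @i6  | WAW r4
5. sub @i7  | RAW r4
6. st @i8  | no-port MEM/MEM
7. ld and @i9&i10  | pair
8. blt add @i11&i12  | pair

ISSUED = 8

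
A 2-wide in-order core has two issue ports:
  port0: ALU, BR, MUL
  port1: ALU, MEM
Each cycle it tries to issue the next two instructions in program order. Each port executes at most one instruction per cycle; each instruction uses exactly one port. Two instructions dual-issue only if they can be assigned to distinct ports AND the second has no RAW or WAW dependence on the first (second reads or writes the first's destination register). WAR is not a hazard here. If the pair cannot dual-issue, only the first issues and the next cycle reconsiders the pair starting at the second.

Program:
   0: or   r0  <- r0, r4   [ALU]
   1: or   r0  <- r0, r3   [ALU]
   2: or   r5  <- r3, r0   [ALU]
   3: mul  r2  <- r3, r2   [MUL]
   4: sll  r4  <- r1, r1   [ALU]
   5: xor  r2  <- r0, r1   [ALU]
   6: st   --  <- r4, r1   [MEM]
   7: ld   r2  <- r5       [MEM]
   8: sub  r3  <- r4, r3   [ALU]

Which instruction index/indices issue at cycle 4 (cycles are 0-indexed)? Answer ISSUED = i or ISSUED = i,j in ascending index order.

  cy0 -> i0 (or) RAW+WAW r0
  cy1 -> i1 (or) RAW r0
  cy2 -> i2,i3 (or mul) pair
  cy3 -> i4,i5 (sll xor) pair
  cy4 -> i6 (st) no-port MEM/MEM
  cy5 -> i7,i8 (ld sub) pair

ISSUED = 6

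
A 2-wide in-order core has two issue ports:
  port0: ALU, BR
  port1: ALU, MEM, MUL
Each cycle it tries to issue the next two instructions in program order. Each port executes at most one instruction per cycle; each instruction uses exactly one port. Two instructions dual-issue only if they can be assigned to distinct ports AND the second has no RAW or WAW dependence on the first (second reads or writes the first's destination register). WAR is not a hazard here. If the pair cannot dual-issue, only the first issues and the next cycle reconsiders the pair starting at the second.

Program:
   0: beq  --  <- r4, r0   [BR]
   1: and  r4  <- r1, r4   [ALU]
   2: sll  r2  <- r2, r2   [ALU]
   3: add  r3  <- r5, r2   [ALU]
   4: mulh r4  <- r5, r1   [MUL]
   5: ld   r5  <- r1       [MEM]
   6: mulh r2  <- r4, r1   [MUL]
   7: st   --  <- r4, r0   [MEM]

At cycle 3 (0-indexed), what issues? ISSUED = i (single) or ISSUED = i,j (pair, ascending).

c0: i0+i1 beq;and  dual
c1: i2 sll  RAW r2
c2: i3+i4 add;mulh  dual
c3: i5 ld  no-port MEM/MUL
c4: i6 mulh  no-port MUL/MEM
c5: i7 st  tail

ISSUED = 5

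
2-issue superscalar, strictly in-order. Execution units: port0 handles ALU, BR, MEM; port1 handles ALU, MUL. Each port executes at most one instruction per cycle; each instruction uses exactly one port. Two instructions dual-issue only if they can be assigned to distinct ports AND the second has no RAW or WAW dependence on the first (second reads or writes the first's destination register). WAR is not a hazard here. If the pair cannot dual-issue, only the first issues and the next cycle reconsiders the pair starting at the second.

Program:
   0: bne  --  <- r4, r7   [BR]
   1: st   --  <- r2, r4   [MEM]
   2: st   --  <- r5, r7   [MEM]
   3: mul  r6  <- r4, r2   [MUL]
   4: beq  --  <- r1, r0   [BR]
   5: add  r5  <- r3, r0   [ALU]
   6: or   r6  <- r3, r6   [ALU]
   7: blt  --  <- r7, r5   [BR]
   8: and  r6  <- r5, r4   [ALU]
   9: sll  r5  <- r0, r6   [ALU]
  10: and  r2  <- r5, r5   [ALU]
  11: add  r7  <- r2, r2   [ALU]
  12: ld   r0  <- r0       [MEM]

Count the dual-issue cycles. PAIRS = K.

  cy0 -> i0 (bne) no-port BR/MEM
  cy1 -> i1 (st) no-port MEM/MEM
  cy2 -> i2,i3 (st mul) 2-wide
  cy3 -> i4,i5 (beq add) 2-wide
  cy4 -> i6,i7 (or blt) 2-wide
  cy5 -> i8 (and) RAW r6
  cy6 -> i9 (sll) RAW r5
  cy7 -> i10 (and) RAW r2
  cy8 -> i11,i12 (add ld) 2-wide

PAIRS = 4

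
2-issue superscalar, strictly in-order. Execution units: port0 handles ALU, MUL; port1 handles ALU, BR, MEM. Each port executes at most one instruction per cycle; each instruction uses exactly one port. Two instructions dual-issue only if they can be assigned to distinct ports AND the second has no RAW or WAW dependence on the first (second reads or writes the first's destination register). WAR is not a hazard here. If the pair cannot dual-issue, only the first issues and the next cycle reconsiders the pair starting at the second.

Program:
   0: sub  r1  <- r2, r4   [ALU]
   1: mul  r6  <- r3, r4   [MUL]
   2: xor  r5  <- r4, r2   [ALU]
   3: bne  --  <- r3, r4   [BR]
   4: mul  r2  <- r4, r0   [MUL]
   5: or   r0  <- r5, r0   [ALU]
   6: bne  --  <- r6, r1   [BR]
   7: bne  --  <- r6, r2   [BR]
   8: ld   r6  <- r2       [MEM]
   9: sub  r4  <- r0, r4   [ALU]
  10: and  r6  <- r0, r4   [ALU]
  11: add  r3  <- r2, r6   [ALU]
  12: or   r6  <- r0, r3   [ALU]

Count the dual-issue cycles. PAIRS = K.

PAIRS = 4

[0] i0,i1  sub.ALU;mul.MUL  -- pair
[1] i2,i3  xor.ALU;bne.BR  -- pair
[2] i4,i5  mul.MUL;or.ALU  -- pair
[3] i6  bne.BR  -- no-port BR/BR
[4] i7  bne.BR  -- no-port BR/MEM
[5] i8,i9  ld.MEM;sub.ALU  -- pair
[6] i10  and.ALU  -- RAW r6
[7] i11  add.ALU  -- RAW r3
[8] i12  or.ALU  -- tail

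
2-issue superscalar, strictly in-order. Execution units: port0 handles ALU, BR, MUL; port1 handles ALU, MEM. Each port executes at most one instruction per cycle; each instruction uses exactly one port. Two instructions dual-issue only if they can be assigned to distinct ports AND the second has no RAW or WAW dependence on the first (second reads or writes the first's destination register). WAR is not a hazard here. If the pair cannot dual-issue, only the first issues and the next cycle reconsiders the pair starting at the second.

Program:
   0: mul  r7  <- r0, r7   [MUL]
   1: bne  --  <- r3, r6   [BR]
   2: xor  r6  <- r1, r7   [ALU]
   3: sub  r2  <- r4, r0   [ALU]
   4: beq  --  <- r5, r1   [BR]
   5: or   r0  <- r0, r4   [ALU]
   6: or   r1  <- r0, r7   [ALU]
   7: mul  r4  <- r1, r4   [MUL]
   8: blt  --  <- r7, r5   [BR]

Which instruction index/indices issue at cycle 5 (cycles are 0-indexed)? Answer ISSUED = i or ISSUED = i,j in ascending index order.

ISSUED = 7

  cy0 -> i0 (mul) no-port MUL/BR
  cy1 -> i1&i2 (bne;xor) 2-wide
  cy2 -> i3&i4 (sub;beq) 2-wide
  cy3 -> i5 (or) RAW r0
  cy4 -> i6 (or) RAW r1
  cy5 -> i7 (mul) no-port MUL/BR
  cy6 -> i8 (blt) tail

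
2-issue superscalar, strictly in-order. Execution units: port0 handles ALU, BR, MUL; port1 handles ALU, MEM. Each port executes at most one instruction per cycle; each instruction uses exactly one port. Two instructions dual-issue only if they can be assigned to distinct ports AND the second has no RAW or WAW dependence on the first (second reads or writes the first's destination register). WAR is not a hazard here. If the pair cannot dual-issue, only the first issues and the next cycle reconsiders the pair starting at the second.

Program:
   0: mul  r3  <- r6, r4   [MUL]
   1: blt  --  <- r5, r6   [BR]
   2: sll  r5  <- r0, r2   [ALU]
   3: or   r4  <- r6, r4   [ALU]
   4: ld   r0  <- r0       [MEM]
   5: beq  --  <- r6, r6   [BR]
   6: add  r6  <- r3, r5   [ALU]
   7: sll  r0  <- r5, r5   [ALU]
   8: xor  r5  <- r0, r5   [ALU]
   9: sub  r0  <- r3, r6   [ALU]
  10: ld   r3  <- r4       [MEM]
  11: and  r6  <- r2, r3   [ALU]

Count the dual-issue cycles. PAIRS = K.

0. mul.MUL @i0  | no-port MUL/BR
1. blt.BR+sll.ALU @i1/i2  | 2-wide
2. or.ALU+ld.MEM @i3/i4  | 2-wide
3. beq.BR+add.ALU @i5/i6  | 2-wide
4. sll.ALU @i7  | RAW r0
5. xor.ALU+sub.ALU @i8/i9  | 2-wide
6. ld.MEM @i10  | RAW r3
7. and.ALU @i11  | tail

PAIRS = 4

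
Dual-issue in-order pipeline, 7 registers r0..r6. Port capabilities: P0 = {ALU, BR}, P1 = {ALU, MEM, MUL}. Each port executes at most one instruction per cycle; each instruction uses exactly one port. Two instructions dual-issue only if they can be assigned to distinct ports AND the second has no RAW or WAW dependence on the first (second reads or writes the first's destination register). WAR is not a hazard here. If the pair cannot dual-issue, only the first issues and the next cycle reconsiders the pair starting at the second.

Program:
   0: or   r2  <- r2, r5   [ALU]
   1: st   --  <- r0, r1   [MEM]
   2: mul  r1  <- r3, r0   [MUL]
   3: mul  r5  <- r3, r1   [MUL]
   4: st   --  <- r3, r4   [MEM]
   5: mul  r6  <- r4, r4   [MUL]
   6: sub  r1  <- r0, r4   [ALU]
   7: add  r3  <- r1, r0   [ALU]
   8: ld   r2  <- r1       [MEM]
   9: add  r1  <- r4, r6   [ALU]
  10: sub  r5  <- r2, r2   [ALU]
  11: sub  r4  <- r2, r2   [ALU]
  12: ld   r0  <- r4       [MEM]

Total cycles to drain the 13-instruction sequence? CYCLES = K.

CYCLES = 9

0. or+st @i0+i1  | dual
1. mul @i2  | no-port MUL/MUL
2. mul @i3  | no-port MUL/MEM
3. st @i4  | no-port MEM/MUL
4. mul+sub @i5+i6  | dual
5. add+ld @i7+i8  | dual
6. add+sub @i9+i10  | dual
7. sub @i11  | RAW r4
8. ld @i12  | tail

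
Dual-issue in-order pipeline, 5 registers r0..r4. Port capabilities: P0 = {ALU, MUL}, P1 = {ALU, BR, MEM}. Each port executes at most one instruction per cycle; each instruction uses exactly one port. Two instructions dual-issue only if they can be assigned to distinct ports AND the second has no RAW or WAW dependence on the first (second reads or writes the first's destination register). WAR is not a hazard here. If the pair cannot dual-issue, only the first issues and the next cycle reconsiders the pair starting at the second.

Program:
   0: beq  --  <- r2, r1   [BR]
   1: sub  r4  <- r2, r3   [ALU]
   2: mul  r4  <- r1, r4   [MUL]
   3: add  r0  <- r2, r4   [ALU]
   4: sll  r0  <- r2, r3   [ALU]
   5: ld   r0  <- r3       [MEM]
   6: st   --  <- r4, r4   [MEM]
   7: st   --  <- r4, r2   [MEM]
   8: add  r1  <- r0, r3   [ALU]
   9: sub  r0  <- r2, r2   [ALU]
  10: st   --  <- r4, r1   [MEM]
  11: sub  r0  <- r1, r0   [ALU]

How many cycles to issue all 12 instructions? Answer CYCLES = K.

CYCLES = 9

t=0 i0,i1:beq+sub ; dual
t=1 i2:mul ; RAW r4
t=2 i3:add ; WAW r0
t=3 i4:sll ; WAW r0
t=4 i5:ld ; no-port MEM/MEM
t=5 i6:st ; no-port MEM/MEM
t=6 i7,i8:st+add ; dual
t=7 i9,i10:sub+st ; dual
t=8 i11:sub ; tail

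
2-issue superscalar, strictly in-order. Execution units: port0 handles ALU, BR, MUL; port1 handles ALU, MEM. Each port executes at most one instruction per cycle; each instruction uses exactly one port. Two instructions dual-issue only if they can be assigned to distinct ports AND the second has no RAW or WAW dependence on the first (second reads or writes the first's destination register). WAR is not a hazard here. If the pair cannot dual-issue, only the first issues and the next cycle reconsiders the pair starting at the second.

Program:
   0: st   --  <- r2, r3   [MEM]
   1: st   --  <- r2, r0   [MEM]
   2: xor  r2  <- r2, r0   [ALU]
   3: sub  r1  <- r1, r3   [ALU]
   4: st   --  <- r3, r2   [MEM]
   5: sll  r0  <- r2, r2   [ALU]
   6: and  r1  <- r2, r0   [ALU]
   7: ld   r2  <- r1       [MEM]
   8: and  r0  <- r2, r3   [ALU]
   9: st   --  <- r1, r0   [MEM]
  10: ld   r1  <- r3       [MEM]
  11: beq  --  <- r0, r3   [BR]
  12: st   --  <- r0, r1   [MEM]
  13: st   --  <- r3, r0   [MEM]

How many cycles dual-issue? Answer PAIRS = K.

PAIRS = 3

0. st @i0  | no-port MEM/MEM
1. st+xor @i1,i2  | dual
2. sub+st @i3,i4  | dual
3. sll @i5  | RAW r0
4. and @i6  | RAW r1
5. ld @i7  | RAW r2
6. and @i8  | RAW r0
7. st @i9  | no-port MEM/MEM
8. ld+beq @i10,i11  | dual
9. st @i12  | no-port MEM/MEM
10. st @i13  | tail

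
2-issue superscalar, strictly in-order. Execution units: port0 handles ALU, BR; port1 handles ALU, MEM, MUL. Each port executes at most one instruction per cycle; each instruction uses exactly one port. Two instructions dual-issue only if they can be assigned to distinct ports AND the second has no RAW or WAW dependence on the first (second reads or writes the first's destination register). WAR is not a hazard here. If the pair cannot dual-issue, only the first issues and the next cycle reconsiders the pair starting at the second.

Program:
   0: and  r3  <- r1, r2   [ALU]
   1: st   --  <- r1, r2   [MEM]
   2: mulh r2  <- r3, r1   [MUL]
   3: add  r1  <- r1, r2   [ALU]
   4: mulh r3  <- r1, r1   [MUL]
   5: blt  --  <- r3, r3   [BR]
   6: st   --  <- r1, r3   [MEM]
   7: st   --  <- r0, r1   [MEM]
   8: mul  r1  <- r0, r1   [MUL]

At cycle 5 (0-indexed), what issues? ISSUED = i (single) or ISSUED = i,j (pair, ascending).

ISSUED = 7

[0] i0&i1  and.ALU;st.MEM  -- dual
[1] i2  mulh.MUL  -- RAW r2
[2] i3  add.ALU  -- RAW r1
[3] i4  mulh.MUL  -- RAW r3
[4] i5&i6  blt.BR;st.MEM  -- dual
[5] i7  st.MEM  -- no-port MEM/MUL
[6] i8  mul.MUL  -- tail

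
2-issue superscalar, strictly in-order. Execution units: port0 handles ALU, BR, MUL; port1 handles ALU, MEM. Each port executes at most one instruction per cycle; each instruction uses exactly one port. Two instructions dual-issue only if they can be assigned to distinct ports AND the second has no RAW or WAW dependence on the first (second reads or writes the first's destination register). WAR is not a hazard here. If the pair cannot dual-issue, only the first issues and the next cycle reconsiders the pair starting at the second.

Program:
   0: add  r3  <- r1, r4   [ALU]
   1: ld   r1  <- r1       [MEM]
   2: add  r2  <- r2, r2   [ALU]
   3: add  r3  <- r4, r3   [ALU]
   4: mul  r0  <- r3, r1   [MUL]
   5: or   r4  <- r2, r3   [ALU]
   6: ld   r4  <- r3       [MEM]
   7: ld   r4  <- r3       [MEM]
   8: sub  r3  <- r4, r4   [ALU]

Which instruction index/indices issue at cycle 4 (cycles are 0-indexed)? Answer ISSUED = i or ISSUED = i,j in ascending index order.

  cy0 -> i0&i1 (add.ALU;ld.MEM) 2-wide
  cy1 -> i2&i3 (add.ALU;add.ALU) 2-wide
  cy2 -> i4&i5 (mul.MUL;or.ALU) 2-wide
  cy3 -> i6 (ld.MEM) no-port MEM/MEM
  cy4 -> i7 (ld.MEM) RAW r4
  cy5 -> i8 (sub.ALU) tail

ISSUED = 7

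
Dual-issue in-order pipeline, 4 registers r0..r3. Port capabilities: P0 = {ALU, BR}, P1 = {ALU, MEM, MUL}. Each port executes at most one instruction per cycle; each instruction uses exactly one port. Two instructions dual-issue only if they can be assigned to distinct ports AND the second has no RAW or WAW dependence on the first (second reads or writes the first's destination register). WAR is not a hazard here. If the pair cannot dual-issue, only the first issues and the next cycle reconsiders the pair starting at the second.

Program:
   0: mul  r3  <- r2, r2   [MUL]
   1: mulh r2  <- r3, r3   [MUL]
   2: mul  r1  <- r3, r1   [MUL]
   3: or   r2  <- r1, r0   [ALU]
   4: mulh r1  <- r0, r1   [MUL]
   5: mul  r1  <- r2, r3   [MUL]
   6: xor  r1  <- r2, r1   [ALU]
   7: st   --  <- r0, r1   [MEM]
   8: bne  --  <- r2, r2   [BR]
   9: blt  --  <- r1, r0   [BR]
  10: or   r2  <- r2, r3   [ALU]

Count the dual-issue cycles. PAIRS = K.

PAIRS = 3

#0 head=0: mul i0 no-port MUL/MUL
#1 head=1: mulh i1 no-port MUL/MUL
#2 head=2: mul i2 RAW r1
#3 head=3: or;mulh i3+i4 pair
#4 head=5: mul i5 RAW+WAW r1
#5 head=6: xor i6 RAW r1
#6 head=7: st;bne i7+i8 pair
#7 head=9: blt;or i9+i10 pair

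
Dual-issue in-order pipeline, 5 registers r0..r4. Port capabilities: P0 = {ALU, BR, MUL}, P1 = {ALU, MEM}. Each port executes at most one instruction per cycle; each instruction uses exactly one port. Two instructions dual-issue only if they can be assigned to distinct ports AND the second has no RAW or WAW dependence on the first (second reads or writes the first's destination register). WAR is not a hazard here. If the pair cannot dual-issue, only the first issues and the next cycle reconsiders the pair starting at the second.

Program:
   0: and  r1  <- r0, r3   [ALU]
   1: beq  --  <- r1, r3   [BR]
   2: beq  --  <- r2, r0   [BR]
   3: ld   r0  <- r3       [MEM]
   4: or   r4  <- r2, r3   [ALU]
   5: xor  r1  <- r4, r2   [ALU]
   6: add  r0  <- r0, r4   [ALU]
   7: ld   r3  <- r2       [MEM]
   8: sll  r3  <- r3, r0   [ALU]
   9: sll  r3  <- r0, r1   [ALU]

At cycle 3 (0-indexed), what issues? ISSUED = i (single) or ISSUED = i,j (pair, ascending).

ISSUED = 4

#0 head=0: and i0 RAW r1
#1 head=1: beq i1 no-port BR/BR
#2 head=2: beq+ld i2+i3 2-wide
#3 head=4: or i4 RAW r4
#4 head=5: xor+add i5+i6 2-wide
#5 head=7: ld i7 RAW+WAW r3
#6 head=8: sll i8 WAW r3
#7 head=9: sll i9 tail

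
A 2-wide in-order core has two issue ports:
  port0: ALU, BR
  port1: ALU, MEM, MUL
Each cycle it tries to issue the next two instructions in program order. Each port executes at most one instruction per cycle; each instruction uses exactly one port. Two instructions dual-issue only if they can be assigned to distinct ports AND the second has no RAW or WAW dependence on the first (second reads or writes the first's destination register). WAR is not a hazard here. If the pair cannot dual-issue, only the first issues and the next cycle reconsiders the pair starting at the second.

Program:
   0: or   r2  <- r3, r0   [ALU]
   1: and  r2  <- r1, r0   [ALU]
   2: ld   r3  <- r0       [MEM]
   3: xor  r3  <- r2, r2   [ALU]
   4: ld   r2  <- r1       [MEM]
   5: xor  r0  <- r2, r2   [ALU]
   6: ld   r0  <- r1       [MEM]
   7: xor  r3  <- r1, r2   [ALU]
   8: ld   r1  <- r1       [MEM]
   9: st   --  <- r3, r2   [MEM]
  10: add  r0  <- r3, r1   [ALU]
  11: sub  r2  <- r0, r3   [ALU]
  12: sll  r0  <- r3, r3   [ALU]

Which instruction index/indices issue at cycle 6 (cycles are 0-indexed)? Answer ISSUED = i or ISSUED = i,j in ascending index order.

#0 head=0: or i0 WAW r2
#1 head=1: and/ld i1&i2 dual
#2 head=3: xor/ld i3&i4 dual
#3 head=5: xor i5 WAW r0
#4 head=6: ld/xor i6&i7 dual
#5 head=8: ld i8 no-port MEM/MEM
#6 head=9: st/add i9&i10 dual
#7 head=11: sub/sll i11&i12 dual

ISSUED = 9,10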